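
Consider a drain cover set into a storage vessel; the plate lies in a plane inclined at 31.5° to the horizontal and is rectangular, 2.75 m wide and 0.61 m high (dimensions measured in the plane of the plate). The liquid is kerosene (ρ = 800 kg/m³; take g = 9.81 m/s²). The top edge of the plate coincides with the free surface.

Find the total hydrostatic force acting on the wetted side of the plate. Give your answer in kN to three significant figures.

γ = ρg = 800 × 9.81 / 1000 = 7.848 kN/m³.
Let θ = 31.5° be the plate's angle to the horizontal; measure y along the incline from where the plane meets the free surface. Vertical depth h = y·sinθ with sinθ = 0.522499.
The centroid lies 0.61/2 = 0.305 m below the top edge, so y_c = 0.305 m and h_c = 0.305 × 0.522499 = 0.159362 m.
A = 2.75 × 0.61 = 1.6775 m².
Resultant F = γ·h_c·A = 7.848 × 0.159362 × 1.6775 = 2.098 kN.

F ≈ 2.10 kN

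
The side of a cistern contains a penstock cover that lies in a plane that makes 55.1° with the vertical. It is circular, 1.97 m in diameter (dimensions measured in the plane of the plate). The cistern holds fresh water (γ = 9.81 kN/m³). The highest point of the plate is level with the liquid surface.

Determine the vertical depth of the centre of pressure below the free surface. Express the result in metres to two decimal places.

h_p = 0.70 m

γ = 9.81 kN/m³.
The plate makes 55.1° with the vertical, i.e. θ = 90° − 55.1° = 34.9° to the horizontal. Measuring y along the incline from the free-surface line, vertical depth h = y·sinθ with sinθ = 0.572146.
The centroid is at the centre, 0.985 m below the top of the plate, so y_c = 0.985 m and h_c = 0.985 × 0.572146 = 0.563564 m.
A = π(0.985)² = 3.04805 m².
Resultant F = γ·h_c·A = 9.81 × 0.563564 × 3.04805 = 16.8513 kN.
I_c = πr⁴/4 = π × 0.985⁴/4 = 0.739324 m⁴.
Centre of pressure: y_p = y_c + I_c/(y_c·A) = 0.985 + 0.739324/(0.985 × 3.04805) = 0.985 + 0.24625 = 1.23125 m along the plane.
Vertically, h_p = y_p·sinθ = 1.23125 × 0.572146 = 0.704455 m.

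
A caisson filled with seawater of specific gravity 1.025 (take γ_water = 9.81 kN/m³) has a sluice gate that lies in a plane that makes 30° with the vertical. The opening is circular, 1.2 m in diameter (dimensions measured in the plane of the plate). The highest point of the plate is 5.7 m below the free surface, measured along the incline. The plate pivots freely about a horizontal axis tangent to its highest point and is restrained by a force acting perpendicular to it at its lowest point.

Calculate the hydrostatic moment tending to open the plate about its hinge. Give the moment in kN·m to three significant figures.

γ = 1.025 × 9.81 = 10.05525 kN/m³.
The plate makes 30° with the vertical, i.e. θ = 90° − 30° = 60° to the horizontal. Measuring y along the incline from the free-surface line, vertical depth h = y·sinθ with sinθ = 0.866025.
The centroid is at the centre, 0.6 m below the top of the plate, so y_c = 5.7 + 0.6 = 6.3 m and h_c = 6.3 × 0.866025 = 5.45596 m.
A = π(0.6)² = 1.13097 m².
Resultant F = γ·h_c·A = 10.05525 × 5.45596 × 1.13097 = 62.0462 kN.
I_c = πr⁴/4 = π × 0.6⁴/4 = 0.101788 m⁴.
Centre of pressure: y_p = y_c + I_c/(y_c·A) = 6.3 + 0.101788/(6.3 × 1.13097) = 6.3 + 0.0142858 = 6.31429 m along the plane.
The resultant acts 0.6 + 0.0142858 = 0.614286 m (along the plate) below the hinge at the top edge, so the moment about the hinge is M = F × 0.614286 = 62.0462 × 0.614286 = 38.1141 kN·m.

M ≈ 38.1 kN·m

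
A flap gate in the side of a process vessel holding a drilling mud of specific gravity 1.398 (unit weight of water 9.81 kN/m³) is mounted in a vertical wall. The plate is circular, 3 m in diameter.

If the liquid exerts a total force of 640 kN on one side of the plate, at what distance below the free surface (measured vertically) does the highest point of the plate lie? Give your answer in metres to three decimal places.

d_top ≈ 5.102 m

γ = 1.398 × 9.81 = 13.71438 kN/m³.
A = π(1.5)² = 7.06858 m².
From F = γ·h_c·A, the centroid depth is h_c = 640/(13.71438 × 7.06858) = 6.60194 m.
The centroid is at the centre, 1.5 m below the top of the plate, so the highest point sits at h_top = 6.60194 − 1.5 = 5.10194 m below the surface.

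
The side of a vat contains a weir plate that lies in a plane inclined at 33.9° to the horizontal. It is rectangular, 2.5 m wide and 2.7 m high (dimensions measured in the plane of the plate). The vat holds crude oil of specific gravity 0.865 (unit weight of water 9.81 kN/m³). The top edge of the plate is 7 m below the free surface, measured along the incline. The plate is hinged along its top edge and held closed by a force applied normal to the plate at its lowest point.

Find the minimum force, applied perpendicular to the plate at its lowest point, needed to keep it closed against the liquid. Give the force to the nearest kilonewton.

P ≈ 141 kN

γ = 0.865 × 9.81 = 8.48565 kN/m³.
Let θ = 33.9° be the plate's angle to the horizontal; measure y along the incline from where the plane meets the free surface. Vertical depth h = y·sinθ with sinθ = 0.557745.
The centroid lies 2.7/2 = 1.35 m below the top edge, so y_c = 7 + 1.35 = 8.35 m and h_c = 8.35 × 0.557745 = 4.65717 m.
A = 2.5 × 2.7 = 6.75 m².
Resultant F = γ·h_c·A = 8.48565 × 4.65717 × 6.75 = 266.754 kN.
I_c = b·h³/12 = 2.5 × 2.7³/12 = 4.10063 m⁴.
Centre of pressure: y_p = y_c + I_c/(y_c·A) = 8.35 + 4.10063/(8.35 × 6.75) = 8.35 + 0.0727546 = 8.42275 m along the plane.
The resultant acts 1.35 + 0.0727546 = 1.42275 m (along the plate) below the hinge at the top edge, so the moment about the hinge is M = F × 1.42275 = 266.754 × 1.42275 = 379.524 kN·m.
A normal force at the bottom, 2.7 m from the hinge, must supply this moment: P = 379.524/2.7 = 140.564 kN.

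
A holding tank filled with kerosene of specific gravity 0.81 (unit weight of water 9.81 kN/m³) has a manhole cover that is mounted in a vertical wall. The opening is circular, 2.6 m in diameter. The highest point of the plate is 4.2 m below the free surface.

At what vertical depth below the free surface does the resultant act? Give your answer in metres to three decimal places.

γ = 0.81 × 9.81 = 7.9461 kN/m³.
The centroid is at the centre, 1.3 m below the top of the plate, so the centroid depth is h_c = 4.2 + 1.3 = 5.5 m.
A = π(1.3)² = 5.30929 m².
Resultant F = γ·h_c·A = 7.9461 × 5.5 × 5.30929 = 232.035 kN.
I_c = πr⁴/4 = π × 1.3⁴/4 = 2.24318 m⁴.
Centre of pressure: y_p = y_c + I_c/(y_c·A) = 5.5 + 2.24318/(5.5 × 5.30929) = 5.5 + 0.0768184 = 5.57682 m along the plane.

h_p = 5.577 m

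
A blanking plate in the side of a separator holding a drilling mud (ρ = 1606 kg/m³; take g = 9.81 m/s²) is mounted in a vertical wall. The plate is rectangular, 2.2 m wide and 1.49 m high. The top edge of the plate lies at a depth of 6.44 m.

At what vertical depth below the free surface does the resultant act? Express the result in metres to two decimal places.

h_p = 7.21 m

γ = ρg = 1606 × 9.81 / 1000 = 15.75486 kN/m³.
The centroid lies 1.49/2 = 0.745 m below the top edge, so the centroid depth is h_c = 6.44 + 0.745 = 7.185 m.
A = 2.2 × 1.49 = 3.278 m².
Resultant F = γ·h_c·A = 15.75486 × 7.185 × 3.278 = 371.065 kN.
I_c = b·h³/12 = 2.2 × 1.49³/12 = 0.606457 m⁴.
Centre of pressure: y_p = y_c + I_c/(y_c·A) = 7.185 + 0.606457/(7.185 × 3.278) = 7.185 + 0.0257492 = 7.21075 m along the plane.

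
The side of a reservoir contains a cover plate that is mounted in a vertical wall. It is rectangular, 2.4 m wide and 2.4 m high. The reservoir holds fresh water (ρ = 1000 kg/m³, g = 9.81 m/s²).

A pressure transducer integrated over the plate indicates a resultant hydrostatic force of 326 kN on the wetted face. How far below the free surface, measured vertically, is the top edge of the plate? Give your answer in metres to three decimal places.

γ = ρg = 1000 × 9.81 = 9810 N/m³ = 9.81 kN/m³.
A = 2.4 × 2.4 = 5.76 m².
From F = γ·h_c·A, the centroid depth is h_c = 326/(9.81 × 5.76) = 5.76934 m.
The centroid lies 2.4/2 = 1.2 m below the top edge, so the top edge sits at h_top = 5.76934 − 1.2 = 4.56934 m below the surface.

d_top ≈ 4.569 m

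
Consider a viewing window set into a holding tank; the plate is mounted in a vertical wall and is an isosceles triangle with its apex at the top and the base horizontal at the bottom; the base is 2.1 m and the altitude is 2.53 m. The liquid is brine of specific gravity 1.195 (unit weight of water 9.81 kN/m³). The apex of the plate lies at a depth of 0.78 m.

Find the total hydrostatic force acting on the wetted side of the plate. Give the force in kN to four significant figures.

γ = 1.195 × 9.81 = 11.72295 kN/m³.
With the apex up, the centroid sits 2h/3 = 2 × 2.53/3 = 1.68667 m below the apex, so the centroid depth is h_c = 0.78 + 1.68667 = 2.46667 m.
A = ½ × 2.1 × 2.53 = 2.6565 m².
Resultant F = γ·h_c·A = 11.72295 × 2.46667 × 2.6565 = 76.8171 kN.

F ≈ 76.82 kN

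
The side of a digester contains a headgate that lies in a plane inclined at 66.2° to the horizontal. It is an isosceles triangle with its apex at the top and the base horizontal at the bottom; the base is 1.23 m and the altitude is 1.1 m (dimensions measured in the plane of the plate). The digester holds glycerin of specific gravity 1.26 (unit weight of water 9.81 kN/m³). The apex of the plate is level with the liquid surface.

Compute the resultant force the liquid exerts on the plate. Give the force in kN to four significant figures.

γ = 1.26 × 9.81 = 12.3606 kN/m³.
Let θ = 66.2° be the plate's angle to the horizontal; measure y along the incline from where the plane meets the free surface. Vertical depth h = y·sinθ with sinθ = 0.914960.
With the apex up, the centroid sits 2h/3 = 2 × 1.1/3 = 0.733333 m below the apex, so y_c = 0.733333 m and h_c = 0.733333 × 0.914960 = 0.67097 m.
A = ½ × 1.23 × 1.1 = 0.6765 m².
Resultant F = γ·h_c·A = 12.3606 × 0.67097 × 0.6765 = 5.61061 kN.

F ≈ 5.611 kN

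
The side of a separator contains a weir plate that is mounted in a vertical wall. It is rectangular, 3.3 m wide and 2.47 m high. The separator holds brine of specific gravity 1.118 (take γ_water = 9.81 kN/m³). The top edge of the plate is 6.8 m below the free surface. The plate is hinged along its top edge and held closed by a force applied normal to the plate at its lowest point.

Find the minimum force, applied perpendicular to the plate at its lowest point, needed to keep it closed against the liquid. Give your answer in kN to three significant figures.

γ = 1.118 × 9.81 = 10.96758 kN/m³.
The centroid lies 2.47/2 = 1.235 m below the top edge, so the centroid depth is h_c = 6.8 + 1.235 = 8.035 m.
A = 3.3 × 2.47 = 8.151 m².
Resultant F = γ·h_c·A = 10.96758 × 8.035 × 8.151 = 718.303 kN.
I_c = b·h³/12 = 3.3 × 2.47³/12 = 4.14404 m⁴.
Centre of pressure: y_p = y_c + I_c/(y_c·A) = 8.035 + 4.14404/(8.035 × 8.151) = 8.035 + 0.0632743 = 8.09827 m along the plane.
The resultant acts 1.235 + 0.0632743 = 1.29827 m (along the plate) below the hinge at the top edge, so the moment about the hinge is M = F × 1.29827 = 718.303 × 1.29827 = 932.551 kN·m.
A normal force at the bottom, 2.47 m from the hinge, must supply this moment: P = 932.551/2.47 = 377.551 kN.

P ≈ 378 kN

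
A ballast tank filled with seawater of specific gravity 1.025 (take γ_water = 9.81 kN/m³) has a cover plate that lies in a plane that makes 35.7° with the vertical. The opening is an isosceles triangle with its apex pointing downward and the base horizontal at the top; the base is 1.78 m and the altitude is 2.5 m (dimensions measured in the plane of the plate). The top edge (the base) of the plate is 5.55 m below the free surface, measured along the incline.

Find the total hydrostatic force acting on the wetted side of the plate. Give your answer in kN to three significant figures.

γ = 1.025 × 9.81 = 10.05525 kN/m³.
The plate makes 35.7° with the vertical, i.e. θ = 90° − 35.7° = 54.3° to the horizontal. Measuring y along the incline from the free-surface line, vertical depth h = y·sinθ with sinθ = 0.812084.
With the apex down, the centroid sits h/3 = 2.5/3 = 0.833333 m below the base (the top edge), so y_c = 5.55 + 0.833333 = 6.38333 m and h_c = 6.38333 × 0.812084 = 5.1838 m.
A = ½ × 1.78 × 2.5 = 2.225 m².
Resultant F = γ·h_c·A = 10.05525 × 5.1838 × 2.225 = 115.977 kN.

F ≈ 116 kN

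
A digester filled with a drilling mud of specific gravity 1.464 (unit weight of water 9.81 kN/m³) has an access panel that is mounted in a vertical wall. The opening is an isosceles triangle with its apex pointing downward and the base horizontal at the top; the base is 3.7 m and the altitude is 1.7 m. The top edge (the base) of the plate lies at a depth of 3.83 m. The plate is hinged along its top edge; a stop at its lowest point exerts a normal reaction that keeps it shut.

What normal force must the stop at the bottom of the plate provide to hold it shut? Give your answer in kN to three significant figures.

P ≈ 70.5 kN

γ = 1.464 × 9.81 = 14.36184 kN/m³.
With the apex down, the centroid sits h/3 = 1.7/3 = 0.566667 m below the base (the top edge), so the centroid depth is h_c = 3.83 + 0.566667 = 4.39667 m.
A = ½ × 3.7 × 1.7 = 3.145 m².
Resultant F = γ·h_c·A = 14.36184 × 4.39667 × 3.145 = 198.589 kN.
I_c = b·h³/36 = 3.7 × 1.7³/36 = 0.504947 m⁴.
Centre of pressure: y_p = y_c + I_c/(y_c·A) = 4.39667 + 0.504947/(4.39667 × 3.145) = 4.39667 + 0.0365175 = 4.43319 m along the plane.
The resultant acts 0.566667 + 0.0365175 = 0.603185 m (along the plate) below the hinge at the top edge, so the moment about the hinge is M = F × 0.603185 = 198.589 × 0.603185 = 119.786 kN·m.
A normal force at the bottom, 1.7 m from the hinge, must supply this moment: P = 119.786/1.7 = 70.4624 kN.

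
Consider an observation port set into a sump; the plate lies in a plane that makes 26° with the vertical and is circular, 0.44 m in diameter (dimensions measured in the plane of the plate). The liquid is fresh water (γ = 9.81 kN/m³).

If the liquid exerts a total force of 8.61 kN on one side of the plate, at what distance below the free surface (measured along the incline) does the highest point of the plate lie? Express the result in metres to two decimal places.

y_top ≈ 6.20 m

γ = 9.81 kN/m³.
A = π(0.22)² = 0.152053 m².
From F = γ·h_c·A, the centroid depth is h_c = 8.61/(9.81 × 0.152053) = 5.77217 m.
The plate makes 26° with the vertical, i.e. θ = 90° − 26° = 64° to the horizontal. Measuring y along the incline from the free-surface line, vertical depth h = y·sinθ with sinθ = 0.898794.
Along the incline, y_c = h_c/sinθ = 5.77217/0.898794 = 6.42213 m.
The centroid is at the centre, 0.22 m below the top of the plate, so the highest point sits at y_top = 6.42213 − 0.22 = 6.20213 m along the incline.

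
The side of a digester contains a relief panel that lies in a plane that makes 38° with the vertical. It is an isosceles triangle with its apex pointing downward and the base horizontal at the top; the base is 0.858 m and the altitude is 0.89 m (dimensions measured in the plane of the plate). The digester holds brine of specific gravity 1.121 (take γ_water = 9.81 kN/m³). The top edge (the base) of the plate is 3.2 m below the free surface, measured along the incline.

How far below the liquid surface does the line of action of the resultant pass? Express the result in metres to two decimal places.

h_p = 2.77 m

γ = 1.121 × 9.81 = 10.99701 kN/m³.
The plate makes 38° with the vertical, i.e. θ = 90° − 38° = 52° to the horizontal. Measuring y along the incline from the free-surface line, vertical depth h = y·sinθ with sinθ = 0.788011.
With the apex down, the centroid sits h/3 = 0.89/3 = 0.296667 m below the base (the top edge), so y_c = 3.2 + 0.296667 = 3.49667 m and h_c = 3.49667 × 0.788011 = 2.75541 m.
A = ½ × 0.858 × 0.89 = 0.38181 m².
Resultant F = γ·h_c·A = 10.99701 × 2.75541 × 0.38181 = 11.5693 kN.
I_c = b·h³/36 = 0.858 × 0.89³/36 = 0.0168018 m⁴.
Centre of pressure: y_p = y_c + I_c/(y_c·A) = 3.49667 + 0.0168018/(3.49667 × 0.38181) = 3.49667 + 0.012585 = 3.50926 m along the plane.
Vertically, h_p = y_p·sinθ = 3.50926 × 0.788011 = 2.76534 m.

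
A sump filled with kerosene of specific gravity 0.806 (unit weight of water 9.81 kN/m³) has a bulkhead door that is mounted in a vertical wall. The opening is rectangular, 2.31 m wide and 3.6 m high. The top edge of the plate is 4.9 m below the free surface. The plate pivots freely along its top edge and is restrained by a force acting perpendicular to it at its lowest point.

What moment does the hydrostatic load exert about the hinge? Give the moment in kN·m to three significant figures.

γ = 0.806 × 9.81 = 7.90686 kN/m³.
The centroid lies 3.6/2 = 1.8 m below the top edge, so the centroid depth is h_c = 4.9 + 1.8 = 6.7 m.
A = 2.31 × 3.6 = 8.316 m².
Resultant F = γ·h_c·A = 7.90686 × 6.7 × 8.316 = 440.548 kN.
I_c = b·h³/12 = 2.31 × 3.6³/12 = 8.98128 m⁴.
Centre of pressure: y_p = y_c + I_c/(y_c·A) = 6.7 + 8.98128/(6.7 × 8.316) = 6.7 + 0.161194 = 6.86119 m along the plane.
The resultant acts 1.8 + 0.161194 = 1.96119 m (along the plate) below the hinge at the top edge, so the moment about the hinge is M = F × 1.96119 = 440.548 × 1.96119 = 863.998 kN·m.

M ≈ 864 kN·m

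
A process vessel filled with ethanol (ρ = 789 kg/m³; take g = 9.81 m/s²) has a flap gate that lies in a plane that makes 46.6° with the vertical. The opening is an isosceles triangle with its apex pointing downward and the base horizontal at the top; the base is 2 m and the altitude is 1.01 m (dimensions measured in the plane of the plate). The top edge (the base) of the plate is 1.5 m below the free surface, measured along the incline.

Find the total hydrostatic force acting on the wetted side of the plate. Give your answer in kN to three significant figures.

F ≈ 9.87 kN

γ = ρg = 789 × 9.81 / 1000 = 7.74009 kN/m³.
The plate makes 46.6° with the vertical, i.e. θ = 90° − 46.6° = 43.4° to the horizontal. Measuring y along the incline from the free-surface line, vertical depth h = y·sinθ with sinθ = 0.687088.
With the apex down, the centroid sits h/3 = 1.01/3 = 0.336667 m below the base (the top edge), so y_c = 1.5 + 0.336667 = 1.83667 m and h_c = 1.83667 × 0.687088 = 1.26195 m.
A = ½ × 2 × 1.01 = 1.01 m².
Resultant F = γ·h_c·A = 7.74009 × 1.26195 × 1.01 = 9.86528 kN.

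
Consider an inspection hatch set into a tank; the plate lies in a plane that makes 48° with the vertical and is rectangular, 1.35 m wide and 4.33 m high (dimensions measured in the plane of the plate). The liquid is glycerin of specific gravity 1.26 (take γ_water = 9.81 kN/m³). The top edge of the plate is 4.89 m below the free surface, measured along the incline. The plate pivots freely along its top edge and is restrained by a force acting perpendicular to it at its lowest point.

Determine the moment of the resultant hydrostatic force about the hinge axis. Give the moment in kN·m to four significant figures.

M ≈ 814.0 kN·m

γ = 1.26 × 9.81 = 12.3606 kN/m³.
The plate makes 48° with the vertical, i.e. θ = 90° − 48° = 42° to the horizontal. Measuring y along the incline from the free-surface line, vertical depth h = y·sinθ with sinθ = 0.669131.
The centroid lies 4.33/2 = 2.165 m below the top edge, so y_c = 4.89 + 2.165 = 7.055 m and h_c = 7.055 × 0.669131 = 4.72072 m.
A = 1.35 × 4.33 = 5.8455 m².
Resultant F = γ·h_c·A = 12.3606 × 4.72072 × 5.8455 = 341.09 kN.
I_c = b·h³/12 = 1.35 × 4.33³/12 = 9.13306 m⁴.
Centre of pressure: y_p = y_c + I_c/(y_c·A) = 7.055 + 9.13306/(7.055 × 5.8455) = 7.055 + 0.221461 = 7.27646 m along the plane.
The resultant acts 2.165 + 0.221461 = 2.38646 m (along the plate) below the hinge at the top edge, so the moment about the hinge is M = F × 2.38646 = 341.09 × 2.38646 = 813.998 kN·m.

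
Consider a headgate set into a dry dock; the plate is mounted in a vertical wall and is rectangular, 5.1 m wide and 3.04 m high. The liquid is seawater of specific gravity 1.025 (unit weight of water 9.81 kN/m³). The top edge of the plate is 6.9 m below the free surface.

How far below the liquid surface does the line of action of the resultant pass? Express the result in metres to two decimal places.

γ = 1.025 × 9.81 = 10.05525 kN/m³.
The centroid lies 3.04/2 = 1.52 m below the top edge, so the centroid depth is h_c = 6.9 + 1.52 = 8.42 m.
A = 5.1 × 3.04 = 15.504 m².
Resultant F = γ·h_c·A = 10.05525 × 8.42 × 15.504 = 1312.65 kN.
I_c = b·h³/12 = 5.1 × 3.04³/12 = 11.9401 m⁴.
Centre of pressure: y_p = y_c + I_c/(y_c·A) = 8.42 + 11.9401/(8.42 × 15.504) = 8.42 + 0.0914644 = 8.51146 m along the plane.

h_p = 8.51 m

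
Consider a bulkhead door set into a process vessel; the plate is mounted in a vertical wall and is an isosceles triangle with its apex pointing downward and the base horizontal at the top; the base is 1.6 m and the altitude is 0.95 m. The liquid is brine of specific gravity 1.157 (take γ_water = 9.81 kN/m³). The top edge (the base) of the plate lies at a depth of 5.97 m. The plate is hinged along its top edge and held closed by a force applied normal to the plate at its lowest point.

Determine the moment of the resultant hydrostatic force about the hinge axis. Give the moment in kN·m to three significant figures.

γ = 1.157 × 9.81 = 11.35017 kN/m³.
With the apex down, the centroid sits h/3 = 0.95/3 = 0.316667 m below the base (the top edge), so the centroid depth is h_c = 5.97 + 0.316667 = 6.28667 m.
A = ½ × 1.6 × 0.95 = 0.76 m².
Resultant F = γ·h_c·A = 11.35017 × 6.28667 × 0.76 = 54.2296 kN.
I_c = b·h³/36 = 1.6 × 0.95³/36 = 0.0381056 m⁴.
Centre of pressure: y_p = y_c + I_c/(y_c·A) = 6.28667 + 0.0381056/(6.28667 × 0.76) = 6.28667 + 0.00797544 = 6.29465 m along the plane.
The resultant acts 0.316667 + 0.00797544 = 0.324642 m (along the plate) below the hinge at the top edge, so the moment about the hinge is M = F × 0.324642 = 54.2296 × 0.324642 = 17.6052 kN·m.

M ≈ 17.6 kN·m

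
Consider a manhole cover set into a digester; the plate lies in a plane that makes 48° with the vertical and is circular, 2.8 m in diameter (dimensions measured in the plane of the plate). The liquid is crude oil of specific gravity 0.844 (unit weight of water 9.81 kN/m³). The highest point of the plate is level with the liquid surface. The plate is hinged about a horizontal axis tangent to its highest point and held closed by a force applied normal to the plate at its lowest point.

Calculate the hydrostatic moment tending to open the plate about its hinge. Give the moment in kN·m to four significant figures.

γ = 0.844 × 9.81 = 8.27964 kN/m³.
The plate makes 48° with the vertical, i.e. θ = 90° − 48° = 42° to the horizontal. Measuring y along the incline from the free-surface line, vertical depth h = y·sinθ with sinθ = 0.669131.
The centroid is at the centre, 1.4 m below the top of the plate, so y_c = 1.4 m and h_c = 1.4 × 0.669131 = 0.936783 m.
A = π(1.4)² = 6.15752 m².
Resultant F = γ·h_c·A = 8.27964 × 0.936783 × 6.15752 = 47.7591 kN.
I_c = πr⁴/4 = π × 1.4⁴/4 = 3.01719 m⁴.
Centre of pressure: y_p = y_c + I_c/(y_c·A) = 1.4 + 3.01719/(1.4 × 6.15752) = 1.4 + 0.350001 = 1.75 m along the plane.
The resultant acts 1.4 + 0.350001 = 1.75 m (along the plate) below the hinge at the top edge, so the moment about the hinge is M = F × 1.75 = 47.7591 × 1.75 = 83.5784 kN·m.

M ≈ 83.58 kN·m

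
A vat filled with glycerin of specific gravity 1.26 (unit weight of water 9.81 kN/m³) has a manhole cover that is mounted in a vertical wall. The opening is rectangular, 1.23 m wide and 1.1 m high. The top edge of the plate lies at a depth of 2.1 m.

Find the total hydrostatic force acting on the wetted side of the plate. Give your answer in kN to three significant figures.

γ = 1.26 × 9.81 = 12.3606 kN/m³.
The centroid lies 1.1/2 = 0.55 m below the top edge, so the centroid depth is h_c = 2.1 + 0.55 = 2.65 m.
A = 1.23 × 1.1 = 1.353 m².
Resultant F = γ·h_c·A = 12.3606 × 2.65 × 1.353 = 44.3183 kN.

F ≈ 44.3 kN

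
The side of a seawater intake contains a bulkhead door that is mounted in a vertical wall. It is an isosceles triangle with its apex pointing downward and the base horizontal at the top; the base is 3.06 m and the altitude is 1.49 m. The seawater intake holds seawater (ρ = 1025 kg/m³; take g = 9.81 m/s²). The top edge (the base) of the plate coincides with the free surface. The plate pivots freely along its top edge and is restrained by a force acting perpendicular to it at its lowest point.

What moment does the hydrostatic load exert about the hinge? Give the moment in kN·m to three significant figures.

γ = ρg = 1025 × 9.81 / 1000 = 10.05525 kN/m³.
With the apex down, the centroid sits h/3 = 1.49/3 = 0.496667 m below the base (the top edge), so the centroid depth is h_c = 0.496667 m.
A = ½ × 3.06 × 1.49 = 2.2797 m².
Resultant F = γ·h_c·A = 10.05525 × 0.496667 × 2.2797 = 11.3851 kN.
I_c = b·h³/36 = 3.06 × 1.49³/36 = 0.281176 m⁴.
Centre of pressure: y_p = y_c + I_c/(y_c·A) = 0.496667 + 0.281176/(0.496667 × 2.2797) = 0.496667 + 0.248333 = 0.745 m along the plane.
The resultant acts 0.496667 + 0.248333 = 0.745 m (along the plate) below the hinge at the top edge, so the moment about the hinge is M = F × 0.745 = 11.3851 × 0.745 = 8.4819 kN·m.

M ≈ 8.48 kN·m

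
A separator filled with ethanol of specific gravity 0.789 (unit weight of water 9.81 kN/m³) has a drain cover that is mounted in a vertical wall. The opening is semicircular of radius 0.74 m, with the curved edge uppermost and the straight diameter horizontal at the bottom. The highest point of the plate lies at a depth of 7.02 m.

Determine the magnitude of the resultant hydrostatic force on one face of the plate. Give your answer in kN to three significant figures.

γ = 0.789 × 9.81 = 7.74009 kN/m³.
The centroid lies 4r/(3π) = 0.314066 m above the diameter, so r − 4r/(3π) = 0.74 − 0.314066 = 0.425934 m below the topmost point, so the centroid depth is h_c = 7.02 + 0.425934 = 7.44593 m.
A = πr²/2 = π × 0.74²/2 = 0.860168 m².
Resultant F = γ·h_c·A = 7.74009 × 7.44593 × 0.860168 = 49.5733 kN.

F ≈ 49.6 kN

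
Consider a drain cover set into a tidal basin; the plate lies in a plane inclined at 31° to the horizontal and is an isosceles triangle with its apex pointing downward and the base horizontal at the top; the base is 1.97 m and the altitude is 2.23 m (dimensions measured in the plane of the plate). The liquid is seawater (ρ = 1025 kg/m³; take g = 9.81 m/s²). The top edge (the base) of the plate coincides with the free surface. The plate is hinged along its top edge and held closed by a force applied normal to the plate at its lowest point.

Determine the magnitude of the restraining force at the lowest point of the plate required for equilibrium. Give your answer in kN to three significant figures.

γ = ρg = 1025 × 9.81 / 1000 = 10.05525 kN/m³.
Let θ = 31° be the plate's angle to the horizontal; measure y along the incline from where the plane meets the free surface. Vertical depth h = y·sinθ with sinθ = 0.515038.
With the apex down, the centroid sits h/3 = 2.23/3 = 0.743333 m below the base (the top edge), so y_c = 0.743333 m and h_c = 0.743333 × 0.515038 = 0.382845 m.
A = ½ × 1.97 × 2.23 = 2.19655 m².
Resultant F = γ·h_c·A = 10.05525 × 0.382845 × 2.19655 = 8.45584 kN.
I_c = b·h³/36 = 1.97 × 2.23³/36 = 0.606846 m⁴.
Centre of pressure: y_p = y_c + I_c/(y_c·A) = 0.743333 + 0.606846/(0.743333 × 2.19655) = 0.743333 + 0.371667 = 1.115 m along the plane.
The resultant acts 0.743333 + 0.371667 = 1.115 m (along the plate) below the hinge at the top edge, so the moment about the hinge is M = F × 1.115 = 8.45584 × 1.115 = 9.42826 kN·m.
A normal force at the bottom, 2.23 m from the hinge, must supply this moment: P = 9.42826/2.23 = 4.22792 kN.

P ≈ 4.23 kN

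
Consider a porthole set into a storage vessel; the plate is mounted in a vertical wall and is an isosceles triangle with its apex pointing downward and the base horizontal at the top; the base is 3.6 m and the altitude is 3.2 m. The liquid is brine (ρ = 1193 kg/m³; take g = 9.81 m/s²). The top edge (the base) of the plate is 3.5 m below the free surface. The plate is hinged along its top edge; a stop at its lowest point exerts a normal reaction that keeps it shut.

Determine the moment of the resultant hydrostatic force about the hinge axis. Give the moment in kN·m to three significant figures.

M ≈ 367 kN·m

γ = ρg = 1193 × 9.81 / 1000 = 11.70333 kN/m³.
With the apex down, the centroid sits h/3 = 3.2/3 = 1.06667 m below the base (the top edge), so the centroid depth is h_c = 3.5 + 1.06667 = 4.56667 m.
A = ½ × 3.6 × 3.2 = 5.76 m².
Resultant F = γ·h_c·A = 11.70333 × 4.56667 × 5.76 = 307.845 kN.
I_c = b·h³/36 = 3.6 × 3.2³/36 = 3.2768 m⁴.
Centre of pressure: y_p = y_c + I_c/(y_c·A) = 4.56667 + 3.2768/(4.56667 × 5.76) = 4.56667 + 0.124574 = 4.69124 m along the plane.
The resultant acts 1.06667 + 0.124574 = 1.19124 m (along the plate) below the hinge at the top edge, so the moment about the hinge is M = F × 1.19124 = 307.845 × 1.19124 = 366.717 kN·m.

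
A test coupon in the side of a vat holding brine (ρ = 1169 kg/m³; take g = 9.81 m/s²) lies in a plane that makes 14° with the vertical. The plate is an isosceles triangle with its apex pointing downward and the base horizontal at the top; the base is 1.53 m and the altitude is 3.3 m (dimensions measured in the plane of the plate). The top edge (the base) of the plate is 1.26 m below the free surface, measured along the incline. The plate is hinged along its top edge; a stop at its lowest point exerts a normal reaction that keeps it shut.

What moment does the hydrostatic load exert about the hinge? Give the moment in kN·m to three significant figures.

M ≈ 89.9 kN·m

γ = ρg = 1169 × 9.81 / 1000 = 11.46789 kN/m³.
The plate makes 14° with the vertical, i.e. θ = 90° − 14° = 76° to the horizontal. Measuring y along the incline from the free-surface line, vertical depth h = y·sinθ with sinθ = 0.970296.
With the apex down, the centroid sits h/3 = 3.3/3 = 1.1 m below the base (the top edge), so y_c = 1.26 + 1.1 = 2.36 m and h_c = 2.36 × 0.970296 = 2.2899 m.
A = ½ × 1.53 × 3.3 = 2.5245 m².
Resultant F = γ·h_c·A = 11.46789 × 2.2899 × 2.5245 = 66.2942 kN.
I_c = b·h³/36 = 1.53 × 3.3³/36 = 1.52732 m⁴.
Centre of pressure: y_p = y_c + I_c/(y_c·A) = 2.36 + 1.52732/(2.36 × 2.5245) = 2.36 + 0.256356 = 2.61636 m along the plane.
The resultant acts 1.1 + 0.256356 = 1.35636 m (along the plate) below the hinge at the top edge, so the moment about the hinge is M = F × 1.35636 = 66.2942 × 1.35636 = 89.9188 kN·m.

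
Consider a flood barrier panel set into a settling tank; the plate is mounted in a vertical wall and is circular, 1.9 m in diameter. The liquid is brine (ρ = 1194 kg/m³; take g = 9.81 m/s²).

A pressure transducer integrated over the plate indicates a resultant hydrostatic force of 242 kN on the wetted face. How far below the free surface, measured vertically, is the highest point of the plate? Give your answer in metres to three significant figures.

d_top ≈ 6.34 m

γ = ρg = 1194 × 9.81 / 1000 = 11.71314 kN/m³.
A = π(0.95)² = 2.83529 m².
From F = γ·h_c·A, the centroid depth is h_c = 242/(11.71314 × 2.83529) = 7.28693 m.
The centroid is at the centre, 0.95 m below the top of the plate, so the highest point sits at h_top = 7.28693 − 0.95 = 6.33693 m below the surface.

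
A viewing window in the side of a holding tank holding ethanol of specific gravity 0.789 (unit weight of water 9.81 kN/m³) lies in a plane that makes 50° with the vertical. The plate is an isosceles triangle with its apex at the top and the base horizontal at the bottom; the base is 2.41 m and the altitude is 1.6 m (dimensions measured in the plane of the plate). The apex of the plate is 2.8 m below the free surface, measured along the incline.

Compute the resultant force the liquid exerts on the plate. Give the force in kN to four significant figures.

γ = 0.789 × 9.81 = 7.74009 kN/m³.
The plate makes 50° with the vertical, i.e. θ = 90° − 50° = 40° to the horizontal. Measuring y along the incline from the free-surface line, vertical depth h = y·sinθ with sinθ = 0.642788.
With the apex up, the centroid sits 2h/3 = 2 × 1.6/3 = 1.06667 m below the apex, so y_c = 2.8 + 1.06667 = 3.86667 m and h_c = 3.86667 × 0.642788 = 2.48545 m.
A = ½ × 2.41 × 1.6 = 1.928 m².
Resultant F = γ·h_c·A = 7.74009 × 2.48545 × 1.928 = 37.0901 kN.

F ≈ 37.09 kN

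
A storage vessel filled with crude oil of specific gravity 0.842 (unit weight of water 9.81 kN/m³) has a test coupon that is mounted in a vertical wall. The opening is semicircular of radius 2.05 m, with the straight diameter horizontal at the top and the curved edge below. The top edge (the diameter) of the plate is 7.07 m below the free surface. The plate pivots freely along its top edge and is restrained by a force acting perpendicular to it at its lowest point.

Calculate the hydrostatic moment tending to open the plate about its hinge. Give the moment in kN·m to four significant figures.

M ≈ 392.7 kN·m

γ = 0.842 × 9.81 = 8.26002 kN/m³.
The centroid of a semicircle lies 4r/(3π) = 0.870047 m from the diameter, here below the top edge, so the centroid depth is h_c = 7.07 + 0.870047 = 7.94005 m.
A = πr²/2 = π × 2.05²/2 = 6.60127 m².
Resultant F = γ·h_c·A = 8.26002 × 7.94005 × 6.60127 = 432.944 kN.
I_c = (π/8 − 8/(9π))·r⁴ = 0.109757 × 2.05⁴ = 1.93842 m⁴.
Centre of pressure: y_p = y_c + I_c/(y_c·A) = 7.94005 + 1.93842/(7.94005 × 6.60127) = 7.94005 + 0.0369826 = 7.97703 m along the plane.
The resultant acts 0.870047 + 0.0369826 = 0.90703 m (along the plate) below the hinge at the top edge, so the moment about the hinge is M = F × 0.90703 = 432.944 × 0.90703 = 392.693 kN·m.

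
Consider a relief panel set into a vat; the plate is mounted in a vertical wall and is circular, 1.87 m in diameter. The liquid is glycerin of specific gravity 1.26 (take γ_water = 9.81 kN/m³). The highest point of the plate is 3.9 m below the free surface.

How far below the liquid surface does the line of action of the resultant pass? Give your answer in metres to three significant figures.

h_p = 4.88 m

γ = 1.26 × 9.81 = 12.3606 kN/m³.
The centroid is at the centre, 0.935 m below the top of the plate, so the centroid depth is h_c = 3.9 + 0.935 = 4.835 m.
A = π(0.935)² = 2.74646 m².
Resultant F = γ·h_c·A = 12.3606 × 4.835 × 2.74646 = 164.138 kN.
I_c = πr⁴/4 = π × 0.935⁴/4 = 0.600256 m⁴.
Centre of pressure: y_p = y_c + I_c/(y_c·A) = 4.835 + 0.600256/(4.835 × 2.74646) = 4.835 + 0.0452029 = 4.8802 m along the plane.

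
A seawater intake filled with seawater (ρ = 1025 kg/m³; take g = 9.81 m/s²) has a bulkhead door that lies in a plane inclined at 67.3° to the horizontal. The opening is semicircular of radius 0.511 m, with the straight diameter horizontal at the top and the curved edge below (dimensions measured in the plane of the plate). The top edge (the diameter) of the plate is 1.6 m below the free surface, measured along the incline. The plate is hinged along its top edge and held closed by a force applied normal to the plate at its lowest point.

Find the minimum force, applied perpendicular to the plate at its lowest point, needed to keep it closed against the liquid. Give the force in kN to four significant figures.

γ = ρg = 1025 × 9.81 / 1000 = 10.05525 kN/m³.
Let θ = 67.3° be the plate's angle to the horizontal; measure y along the incline from where the plane meets the free surface. Vertical depth h = y·sinθ with sinθ = 0.922538.
The centroid of a semicircle lies 4r/(3π) = 0.216875 m from the diameter, here below the top edge, so y_c = 1.6 + 0.216875 = 1.81688 m and h_c = 1.81688 × 0.922538 = 1.67614 m.
A = πr²/2 = π × 0.511²/2 = 0.410168 m².
Resultant F = γ·h_c·A = 10.05525 × 1.67614 × 0.410168 = 6.91297 kN.
I_c = (π/8 − 8/(9π))·r⁴ = 0.109757 × 0.511⁴ = 0.00748369 m⁴.
Centre of pressure: y_p = y_c + I_c/(y_c·A) = 1.81688 + 0.00748369/(1.81688 × 0.410168) = 1.81688 + 0.0100422 = 1.82692 m along the plane.
The resultant acts 0.216875 + 0.0100422 = 0.226917 m (along the plate) below the hinge at the top edge, so the moment about the hinge is M = F × 0.226917 = 6.91297 × 0.226917 = 1.56867 kN·m.
A normal force at the bottom, 0.511 m from the hinge, must supply this moment: P = 1.56867/0.511 = 3.0698 kN.

P ≈ 3.070 kN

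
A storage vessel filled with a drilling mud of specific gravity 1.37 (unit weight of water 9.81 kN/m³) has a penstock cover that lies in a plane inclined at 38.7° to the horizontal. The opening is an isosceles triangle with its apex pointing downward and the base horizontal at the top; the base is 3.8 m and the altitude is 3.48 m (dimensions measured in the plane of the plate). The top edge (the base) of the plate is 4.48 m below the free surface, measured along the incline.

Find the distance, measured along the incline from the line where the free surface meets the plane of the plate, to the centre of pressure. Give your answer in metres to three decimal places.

y_p = 5.759 m

γ = 1.37 × 9.81 = 13.4397 kN/m³.
Let θ = 38.7° be the plate's angle to the horizontal; measure y along the incline from where the plane meets the free surface. Vertical depth h = y·sinθ with sinθ = 0.625243.
With the apex down, the centroid sits h/3 = 3.48/3 = 1.16 m below the base (the top edge), so y_c = 4.48 + 1.16 = 5.64 m and h_c = 5.64 × 0.625243 = 3.52637 m.
A = ½ × 3.8 × 3.48 = 6.612 m².
Resultant F = γ·h_c·A = 13.4397 × 3.52637 × 6.612 = 313.365 kN.
I_c = b·h³/36 = 3.8 × 3.48³/36 = 4.44855 m⁴.
Centre of pressure: y_p = y_c + I_c/(y_c·A) = 5.64 + 4.44855/(5.64 × 6.612) = 5.64 + 0.119291 = 5.75929 m along the plane.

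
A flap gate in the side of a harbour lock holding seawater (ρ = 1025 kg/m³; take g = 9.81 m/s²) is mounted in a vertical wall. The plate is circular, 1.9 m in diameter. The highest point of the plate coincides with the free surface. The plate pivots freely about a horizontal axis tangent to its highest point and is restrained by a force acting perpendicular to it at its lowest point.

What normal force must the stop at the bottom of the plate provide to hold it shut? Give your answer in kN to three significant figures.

γ = ρg = 1025 × 9.81 / 1000 = 10.05525 kN/m³.
The centroid is at the centre, 0.95 m below the top of the plate, so the centroid depth is h_c = 0.95 m.
A = π(0.95)² = 2.83529 m².
Resultant F = γ·h_c·A = 10.05525 × 0.95 × 2.83529 = 27.0841 kN.
I_c = πr⁴/4 = π × 0.95⁴/4 = 0.639712 m⁴.
Centre of pressure: y_p = y_c + I_c/(y_c·A) = 0.95 + 0.639712/(0.95 × 2.83529) = 0.95 + 0.2375 = 1.1875 m along the plane.
The resultant acts 0.95 + 0.2375 = 1.1875 m (along the plate) below the hinge at the top edge, so the moment about the hinge is M = F × 1.1875 = 27.0841 × 1.1875 = 32.1624 kN·m.
A normal force at the bottom, 1.9 m from the hinge, must supply this moment: P = 32.1624/1.9 = 16.9276 kN.

P ≈ 16.9 kN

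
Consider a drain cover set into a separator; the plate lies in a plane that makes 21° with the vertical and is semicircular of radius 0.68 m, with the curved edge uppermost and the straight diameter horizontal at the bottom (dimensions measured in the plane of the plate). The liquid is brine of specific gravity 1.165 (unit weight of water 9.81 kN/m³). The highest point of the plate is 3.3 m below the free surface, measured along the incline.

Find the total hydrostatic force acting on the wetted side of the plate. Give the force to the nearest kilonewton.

F ≈ 29 kN

γ = 1.165 × 9.81 = 11.42865 kN/m³.
The plate makes 21° with the vertical, i.e. θ = 90° − 21° = 69° to the horizontal. Measuring y along the incline from the free-surface line, vertical depth h = y·sinθ with sinθ = 0.933580.
The centroid lies 4r/(3π) = 0.288601 m above the diameter, so r − 4r/(3π) = 0.68 − 0.288601 = 0.391399 m below the topmost point, so y_c = 3.3 + 0.391399 = 3.6914 m and h_c = 3.6914 × 0.933580 = 3.44622 m.
A = πr²/2 = π × 0.68²/2 = 0.726336 m².
Resultant F = γ·h_c·A = 11.42865 × 3.44622 × 0.726336 = 28.6072 kN.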